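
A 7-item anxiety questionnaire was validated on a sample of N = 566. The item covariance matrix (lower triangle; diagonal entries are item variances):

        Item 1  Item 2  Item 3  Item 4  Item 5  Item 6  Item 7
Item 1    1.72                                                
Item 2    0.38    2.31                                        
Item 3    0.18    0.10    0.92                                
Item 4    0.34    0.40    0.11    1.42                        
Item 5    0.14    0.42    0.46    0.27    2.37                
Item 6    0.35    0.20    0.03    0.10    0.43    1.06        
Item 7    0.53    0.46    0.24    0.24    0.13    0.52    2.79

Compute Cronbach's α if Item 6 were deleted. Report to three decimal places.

Remaining items: Item 1, Item 2, Item 3, Item 4, Item 5, Item 7 (k = 6).
sum of item variances = 1.72 + 2.31 + 0.92 + 1.42 + 2.37 + 2.79 = 11.53
total variance = 11.53 + 2 × 4.40 = 20.33
α (item deleted) = (6/5)·(1 − 11.53/20.33) = 0.519

α = 0.519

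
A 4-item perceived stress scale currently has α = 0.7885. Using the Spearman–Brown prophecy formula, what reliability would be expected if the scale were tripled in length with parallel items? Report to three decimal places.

predicted reliability = 0.918

Length factor m = 3
α' = m·α / (1 + (m−1)·α)
   = 3 × 0.7885 / (1 + (3 − 1) × 0.7885)
   = 2.3655 / 2.5770 = 0.918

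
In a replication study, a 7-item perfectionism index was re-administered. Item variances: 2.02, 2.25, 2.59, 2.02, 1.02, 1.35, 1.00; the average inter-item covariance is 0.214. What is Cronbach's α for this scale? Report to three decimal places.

Σσᵢ² = 2.02 + 2.25 + 2.59 + 2.02 + 1.02 + 1.35 + 1.00 = 12.25
Sum of the 21 distinct covariances = 21 × 0.214 = 4.494
total variance = Σσᵢ² + 2·Σcov = 12.25 + 2 × 4.494 = 21.238
α = (7/6)·(1 − 12.25/21.238) = 0.494

α = 0.494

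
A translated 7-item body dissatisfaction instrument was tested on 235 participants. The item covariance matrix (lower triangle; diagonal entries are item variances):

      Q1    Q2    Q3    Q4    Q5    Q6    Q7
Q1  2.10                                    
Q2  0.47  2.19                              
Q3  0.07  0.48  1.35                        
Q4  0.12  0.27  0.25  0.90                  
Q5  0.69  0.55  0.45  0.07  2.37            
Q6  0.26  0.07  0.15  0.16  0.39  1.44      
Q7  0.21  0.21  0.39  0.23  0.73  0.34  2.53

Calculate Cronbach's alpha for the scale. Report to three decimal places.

Cronbach's alpha = 0.589

sum of item variances = 2.10 + 2.19 + 1.35 + 0.90 + 2.37 + 1.44 + 2.53 = 12.88
Sum of the distinct covariances = 6.56
σ²_T = 12.88 + 2 × 6.56 = 26.00
α = (k/(k−1))·(1 − sum of item variances/σ²_T) = (7/6)·(1 − 12.88/26.00) = 0.589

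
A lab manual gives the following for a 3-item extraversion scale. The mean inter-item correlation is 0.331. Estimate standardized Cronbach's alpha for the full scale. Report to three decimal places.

α = 0.597

Standardized α = k·r̄ / (1 + (k−1)·r̄) = 3 × 0.331 / (1 + 2 × 0.331)
  = 0.9930 / 1.6620 = 0.597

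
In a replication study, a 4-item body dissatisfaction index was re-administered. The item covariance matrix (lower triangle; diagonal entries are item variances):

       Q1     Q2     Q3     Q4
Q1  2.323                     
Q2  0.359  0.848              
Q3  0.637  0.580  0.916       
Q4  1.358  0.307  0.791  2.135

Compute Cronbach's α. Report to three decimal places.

Σσ²ᵢ = 2.323 + 0.848 + 0.916 + 2.135 = 6.222
Sum of off-diagonal covariances = 4.032
σ²_total = 6.222 + 2 × 4.032 = 14.286
α = (k/(k−1))·(1 − Σσ²ᵢ/σ²_total) = (4/3)·(1 − 6.222/14.286) = 0.753

α = 0.753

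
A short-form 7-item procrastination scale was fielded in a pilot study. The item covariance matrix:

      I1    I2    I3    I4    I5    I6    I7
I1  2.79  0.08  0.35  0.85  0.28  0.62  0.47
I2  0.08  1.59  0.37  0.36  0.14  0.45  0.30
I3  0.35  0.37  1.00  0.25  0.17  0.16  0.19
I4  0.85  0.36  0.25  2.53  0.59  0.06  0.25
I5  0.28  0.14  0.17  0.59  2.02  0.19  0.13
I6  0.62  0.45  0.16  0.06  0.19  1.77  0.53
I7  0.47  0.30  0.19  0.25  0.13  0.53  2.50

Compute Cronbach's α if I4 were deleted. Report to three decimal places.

α = 0.518

Remaining items: I1, I2, I3, I5, I6, I7 (k = 6).
Σσᵢ² = 2.79 + 1.59 + 1.00 + 2.02 + 1.77 + 2.50 = 11.67
Var(T) = 11.67 + 2 × 4.43 = 20.53
α (item deleted) = (6/5)·(1 − 11.67/20.53) = 0.518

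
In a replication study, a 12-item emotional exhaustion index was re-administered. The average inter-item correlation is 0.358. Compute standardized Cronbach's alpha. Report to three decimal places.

α = 0.870

Standardized α = k·r̄ / (1 + (k−1)·r̄) = 12 × 0.358 / (1 + 11 × 0.358)
  = 4.2960 / 4.9380 = 0.870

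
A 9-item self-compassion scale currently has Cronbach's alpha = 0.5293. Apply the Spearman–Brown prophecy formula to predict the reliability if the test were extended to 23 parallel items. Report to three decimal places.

Length factor m = 23/9 = 2.5556
α' = m·α / (1 + (m−1)·α)
   = 23/9 × 0.5293 / (1 + (23/9 − 1) × 0.5293)
   = 1.3527 / 1.8234 = 0.742

predicted reliability = 0.742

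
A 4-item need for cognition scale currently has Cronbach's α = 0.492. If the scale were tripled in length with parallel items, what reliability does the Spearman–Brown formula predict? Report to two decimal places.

Length factor m = 3
α' = m·α / (1 + (m−1)·α)
   = 3 × 0.492 / (1 + (3 − 1) × 0.492)
   = 1.4760 / 1.9840 = 0.74

predicted reliability = 0.74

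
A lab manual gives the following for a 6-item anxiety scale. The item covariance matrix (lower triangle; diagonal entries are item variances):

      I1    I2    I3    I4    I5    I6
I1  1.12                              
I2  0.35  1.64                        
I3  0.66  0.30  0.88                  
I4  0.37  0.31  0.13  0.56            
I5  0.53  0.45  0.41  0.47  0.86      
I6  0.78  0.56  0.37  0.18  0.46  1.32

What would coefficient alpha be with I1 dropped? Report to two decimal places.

Remaining items: I2, I3, I4, I5, I6 (k = 5).
Σσᵢ² = 1.64 + 0.88 + 0.56 + 0.86 + 1.32 = 5.26
σ²_total = 5.26 + 2 × 3.64 = 12.54
α (item deleted) = (5/4)·(1 − 5.26/12.54) = 0.73

α = 0.73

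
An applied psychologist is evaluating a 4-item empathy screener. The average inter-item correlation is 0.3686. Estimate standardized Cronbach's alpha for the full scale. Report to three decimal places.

Standardized α = k·r̄ / (1 + (k−1)·r̄) = 4 × 0.3686 / (1 + 3 × 0.3686)
  = 1.4744 / 2.1058 = 0.700

standardized Cronbach's alpha = 0.700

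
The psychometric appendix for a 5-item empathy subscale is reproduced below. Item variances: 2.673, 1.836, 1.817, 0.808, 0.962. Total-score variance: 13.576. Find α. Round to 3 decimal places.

α = 0.505

Σσ²ᵢ = 2.673 + 1.836 + 1.817 + 0.808 + 0.962 = 8.096
α = (k/(k−1))·(1 − Σσ²ᵢ/Var(T)) = (5/4)·(1 − 8.096/13.576) = 0.505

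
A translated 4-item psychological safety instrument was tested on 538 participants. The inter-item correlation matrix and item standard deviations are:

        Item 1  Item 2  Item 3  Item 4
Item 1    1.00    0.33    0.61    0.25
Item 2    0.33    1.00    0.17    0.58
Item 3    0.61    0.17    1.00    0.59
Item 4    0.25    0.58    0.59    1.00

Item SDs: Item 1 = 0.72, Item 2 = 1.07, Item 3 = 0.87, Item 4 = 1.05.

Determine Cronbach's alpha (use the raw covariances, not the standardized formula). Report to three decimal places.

Σσ²ᵢ = 0.72² + 1.07² + 0.87² + 1.05² = 3.5227
Covariances σ_ij = r_ij · s_i · s_j:
  σ(Item 1,Item 2) = 0.33 × 0.72 × 1.07 = 0.2542
  σ(Item 1,Item 3) = 0.61 × 0.72 × 0.87 = 0.3821
  σ(Item 1,Item 4) = 0.25 × 0.72 × 1.05 = 0.1890
  σ(Item 2,Item 3) = 0.17 × 1.07 × 0.87 = 0.1583
  σ(Item 2,Item 4) = 0.58 × 1.07 × 1.05 = 0.6516
  σ(Item 3,Item 4) = 0.59 × 0.87 × 1.05 = 0.5390
σ²_T = Σσ²ᵢ + 2·Σσ_ij = 3.5227 + 2 × 2.1742 = 7.8711
α = (4/3)·(1 − 3.5227/7.8711) = 0.737

α = 0.737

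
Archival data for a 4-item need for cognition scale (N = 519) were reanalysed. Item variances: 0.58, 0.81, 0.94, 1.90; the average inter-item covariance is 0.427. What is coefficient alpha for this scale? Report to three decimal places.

coefficient alpha = 0.730

sum of item variances = 0.58 + 0.81 + 0.94 + 1.90 = 4.23
Sum of the 6 distinct covariances = 6 × 0.427 = 2.562
σ²_T = sum of item variances + 2·Σcov = 4.23 + 2 × 2.562 = 9.354
α = (4/3)·(1 − 4.23/9.354) = 0.730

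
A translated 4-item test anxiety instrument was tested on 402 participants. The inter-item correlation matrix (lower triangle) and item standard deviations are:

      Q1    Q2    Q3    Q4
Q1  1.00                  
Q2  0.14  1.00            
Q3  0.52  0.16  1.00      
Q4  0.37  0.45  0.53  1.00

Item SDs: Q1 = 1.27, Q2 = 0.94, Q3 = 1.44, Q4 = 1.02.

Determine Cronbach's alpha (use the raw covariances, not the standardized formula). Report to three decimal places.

Σσ²ᵢ = 1.27² + 0.94² + 1.44² + 1.02² = 5.6105
Covariances σ_ij = r_ij · s_i · s_j:
  σ(Q1,Q2) = 0.14 × 1.27 × 0.94 = 0.1671
  σ(Q1,Q3) = 0.52 × 1.27 × 1.44 = 0.9510
  σ(Q1,Q4) = 0.37 × 1.27 × 1.02 = 0.4793
  σ(Q2,Q3) = 0.16 × 0.94 × 1.44 = 0.2166
  σ(Q2,Q4) = 0.45 × 0.94 × 1.02 = 0.4315
  σ(Q3,Q4) = 0.53 × 1.44 × 1.02 = 0.7785
σ²_T = Σσ²ᵢ + 2·Σσ_ij = 5.6105 + 2 × 3.0240 = 11.6585
α = (4/3)·(1 − 5.6105/11.6585) = 0.692

Cronbach's alpha = 0.692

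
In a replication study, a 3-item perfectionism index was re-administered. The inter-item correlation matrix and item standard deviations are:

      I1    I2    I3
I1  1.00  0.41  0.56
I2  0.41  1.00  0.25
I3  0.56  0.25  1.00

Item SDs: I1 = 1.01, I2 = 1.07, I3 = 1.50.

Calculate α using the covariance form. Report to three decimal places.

Σσ²ᵢ = 1.01² + 1.07² + 1.50² = 4.4150
Covariances σ_ij = r_ij · s_i · s_j:
  σ(I1,I2) = 0.41 × 1.01 × 1.07 = 0.4431
  σ(I1,I3) = 0.56 × 1.01 × 1.50 = 0.8484
  σ(I2,I3) = 0.25 × 1.07 × 1.50 = 0.4012
σ²_T = Σσ²ᵢ + 2·Σσ_ij = 4.4150 + 2 × 1.6927 = 7.8004
α = (3/2)·(1 − 4.4150/7.8004) = 0.651

α = 0.651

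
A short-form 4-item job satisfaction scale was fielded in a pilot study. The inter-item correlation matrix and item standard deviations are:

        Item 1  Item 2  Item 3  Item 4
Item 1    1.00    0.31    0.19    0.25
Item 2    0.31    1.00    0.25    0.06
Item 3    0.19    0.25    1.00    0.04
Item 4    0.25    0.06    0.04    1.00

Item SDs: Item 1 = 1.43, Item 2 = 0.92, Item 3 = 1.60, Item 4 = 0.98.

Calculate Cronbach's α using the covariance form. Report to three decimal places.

Σσ²ᵢ = 1.43² + 0.92² + 1.60² + 0.98² = 6.4117
Covariances σ_ij = r_ij · s_i · s_j:
  σ(Item 1,Item 2) = 0.31 × 1.43 × 0.92 = 0.4078
  σ(Item 1,Item 3) = 0.19 × 1.43 × 1.60 = 0.4347
  σ(Item 1,Item 4) = 0.25 × 1.43 × 0.98 = 0.3503
  σ(Item 2,Item 3) = 0.25 × 0.92 × 1.60 = 0.3680
  σ(Item 2,Item 4) = 0.06 × 0.92 × 0.98 = 0.0541
  σ(Item 3,Item 4) = 0.04 × 1.60 × 0.98 = 0.0627
σ²_T = Σσ²ᵢ + 2·Σσ_ij = 6.4117 + 2 × 1.6776 = 9.7669
α = (4/3)·(1 − 6.4117/9.7669) = 0.458

Cronbach's α = 0.458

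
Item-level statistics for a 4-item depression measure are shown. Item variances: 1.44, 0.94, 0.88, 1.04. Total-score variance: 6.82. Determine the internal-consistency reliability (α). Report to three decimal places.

Σσᵢ² = 1.44 + 0.94 + 0.88 + 1.04 = 4.30
α = (k/(k−1))·(1 − Σσᵢ²/total variance) = (4/3)·(1 − 4.30/6.82) = 0.493

α = 0.493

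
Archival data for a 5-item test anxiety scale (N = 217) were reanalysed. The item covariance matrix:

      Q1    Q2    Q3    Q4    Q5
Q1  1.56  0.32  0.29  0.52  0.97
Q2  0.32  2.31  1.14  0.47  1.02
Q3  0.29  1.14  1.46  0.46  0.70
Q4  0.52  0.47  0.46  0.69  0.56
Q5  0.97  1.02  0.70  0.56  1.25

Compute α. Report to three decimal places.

α = 0.799

ΣVar(i) = 1.56 + 2.31 + 1.46 + 0.69 + 1.25 = 7.27
Sum of the distinct covariances = 6.45
σ²_T = 7.27 + 2 × 6.45 = 20.17
α = (k/(k−1))·(1 − ΣVar(i)/σ²_T) = (5/4)·(1 − 7.27/20.17) = 0.799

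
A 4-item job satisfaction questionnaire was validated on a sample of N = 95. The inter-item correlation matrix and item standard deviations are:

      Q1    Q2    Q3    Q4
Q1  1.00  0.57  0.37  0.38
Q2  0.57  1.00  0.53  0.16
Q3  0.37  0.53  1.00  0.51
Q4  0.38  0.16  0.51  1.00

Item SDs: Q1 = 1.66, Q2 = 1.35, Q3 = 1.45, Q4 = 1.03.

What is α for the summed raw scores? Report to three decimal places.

Σσ²ᵢ = 1.66² + 1.35² + 1.45² + 1.03² = 7.7415
Covariances σ_ij = r_ij · s_i · s_j:
  σ(Q1,Q2) = 0.57 × 1.66 × 1.35 = 1.2774
  σ(Q1,Q3) = 0.37 × 1.66 × 1.45 = 0.8906
  σ(Q1,Q4) = 0.38 × 1.66 × 1.03 = 0.6497
  σ(Q2,Q3) = 0.53 × 1.35 × 1.45 = 1.0375
  σ(Q2,Q4) = 0.16 × 1.35 × 1.03 = 0.2225
  σ(Q3,Q4) = 0.51 × 1.45 × 1.03 = 0.7617
σ²_T = Σσ²ᵢ + 2·Σσ_ij = 7.7415 + 2 × 4.8394 = 17.4203
α = (4/3)·(1 − 7.7415/17.4203) = 0.741

α = 0.741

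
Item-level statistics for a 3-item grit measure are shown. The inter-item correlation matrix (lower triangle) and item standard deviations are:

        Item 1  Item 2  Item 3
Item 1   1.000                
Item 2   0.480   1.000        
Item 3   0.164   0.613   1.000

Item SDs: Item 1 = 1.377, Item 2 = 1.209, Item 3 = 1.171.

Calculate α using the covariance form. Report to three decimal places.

Σσ²ᵢ = 1.377² + 1.209² + 1.171² = 4.7291
Covariances σ_ij = r_ij · s_i · s_j:
  σ(Item 1,Item 2) = 0.480 × 1.377 × 1.209 = 0.7991
  σ(Item 1,Item 3) = 0.164 × 1.377 × 1.171 = 0.2644
  σ(Item 2,Item 3) = 0.613 × 1.209 × 1.171 = 0.8678
σ²_T = Σσ²ᵢ + 2·Σσ_ij = 4.7291 + 2 × 1.9313 = 8.5917
α = (3/2)·(1 − 4.7291/8.5917) = 0.674

α = 0.674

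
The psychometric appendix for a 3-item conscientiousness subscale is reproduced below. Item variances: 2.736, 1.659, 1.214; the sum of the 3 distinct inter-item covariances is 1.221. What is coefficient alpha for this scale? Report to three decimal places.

Σσ²ᵢ = 2.736 + 1.659 + 1.214 = 5.609
Sum of distinct covariances = 1.221
total variance = Σσ²ᵢ + 2·Σcov = 5.609 + 2 × 1.221 = 8.051
α = (3/2)·(1 − 5.609/8.051) = 0.455

α = 0.455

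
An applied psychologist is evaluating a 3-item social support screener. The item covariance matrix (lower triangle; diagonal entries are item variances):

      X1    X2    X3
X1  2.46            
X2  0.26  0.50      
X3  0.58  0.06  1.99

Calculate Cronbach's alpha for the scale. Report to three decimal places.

α = 0.400

sum of item variances = 2.46 + 0.50 + 1.99 = 4.95
Sum of the distinct covariances = 0.90
Var(T) = 4.95 + 2 × 0.90 = 6.75
α = (k/(k−1))·(1 − sum of item variances/Var(T)) = (3/2)·(1 − 4.95/6.75) = 0.400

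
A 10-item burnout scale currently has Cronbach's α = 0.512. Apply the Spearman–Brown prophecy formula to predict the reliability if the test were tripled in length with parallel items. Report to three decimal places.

Length factor m = 3
α' = m·α / (1 + (m−1)·α)
   = 3 × 0.512 / (1 + (3 − 1) × 0.512)
   = 1.5360 / 2.0240 = 0.759

predicted reliability = 0.759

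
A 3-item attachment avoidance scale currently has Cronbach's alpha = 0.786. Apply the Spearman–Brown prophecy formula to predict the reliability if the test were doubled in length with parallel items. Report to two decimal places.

predicted reliability = 0.88

Length factor m = 2
α' = m·α / (1 + (m−1)·α)
   = 2 × 0.786 / (1 + (2 − 1) × 0.786)
   = 1.5720 / 1.7860 = 0.88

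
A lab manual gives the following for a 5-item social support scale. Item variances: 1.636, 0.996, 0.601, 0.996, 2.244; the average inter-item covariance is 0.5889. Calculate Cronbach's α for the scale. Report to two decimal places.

sum of item variances = 1.636 + 0.996 + 0.601 + 0.996 + 2.244 = 6.473
Sum of the 10 distinct covariances = 10 × 0.5889 = 5.8890
total variance = sum of item variances + 2·Σcov = 6.473 + 2 × 5.8890 = 18.2510
α = (5/4)·(1 − 6.473/18.2510) = 0.81

α = 0.81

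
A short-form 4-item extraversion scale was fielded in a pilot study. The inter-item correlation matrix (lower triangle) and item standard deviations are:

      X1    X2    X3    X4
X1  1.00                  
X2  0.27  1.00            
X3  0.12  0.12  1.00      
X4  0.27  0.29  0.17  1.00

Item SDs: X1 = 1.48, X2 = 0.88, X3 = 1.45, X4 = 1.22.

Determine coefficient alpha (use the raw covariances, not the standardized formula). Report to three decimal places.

Σσ²ᵢ = 1.48² + 0.88² + 1.45² + 1.22² = 6.5557
Covariances σ_ij = r_ij · s_i · s_j:
  σ(X1,X2) = 0.27 × 1.48 × 0.88 = 0.3516
  σ(X1,X3) = 0.12 × 1.48 × 1.45 = 0.2575
  σ(X1,X4) = 0.27 × 1.48 × 1.22 = 0.4875
  σ(X2,X3) = 0.12 × 0.88 × 1.45 = 0.1531
  σ(X2,X4) = 0.29 × 0.88 × 1.22 = 0.3113
  σ(X3,X4) = 0.17 × 1.45 × 1.22 = 0.3007
σ²_T = Σσ²ᵢ + 2·Σσ_ij = 6.5557 + 2 × 1.8617 = 10.2791
α = (4/3)·(1 − 6.5557/10.2791) = 0.483

α = 0.483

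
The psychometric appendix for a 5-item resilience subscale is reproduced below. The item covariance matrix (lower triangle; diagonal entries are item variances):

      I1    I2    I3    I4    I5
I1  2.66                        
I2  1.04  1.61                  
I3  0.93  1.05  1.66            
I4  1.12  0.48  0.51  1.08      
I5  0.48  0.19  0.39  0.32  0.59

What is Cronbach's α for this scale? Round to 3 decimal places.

α = 0.789

Σσ²ᵢ = 2.66 + 1.61 + 1.66 + 1.08 + 0.59 = 7.60
Σ_{i<j} σ_ij = 6.51
Var(T) = 7.60 + 2 × 6.51 = 20.62
α = (k/(k−1))·(1 − Σσ²ᵢ/Var(T)) = (5/4)·(1 − 7.60/20.62) = 0.789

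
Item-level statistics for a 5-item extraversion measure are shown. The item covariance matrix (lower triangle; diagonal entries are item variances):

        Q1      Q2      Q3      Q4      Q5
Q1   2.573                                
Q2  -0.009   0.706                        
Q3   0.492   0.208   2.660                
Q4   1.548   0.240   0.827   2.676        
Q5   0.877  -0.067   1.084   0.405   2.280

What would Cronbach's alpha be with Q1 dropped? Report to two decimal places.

α = 0.52

Remaining items: Q2, Q3, Q4, Q5 (k = 4).
ΣVar(i) = 0.706 + 2.660 + 2.676 + 2.280 = 8.322
Var(T) = 8.322 + 2 × 2.697 = 13.716
α (item deleted) = (4/3)·(1 − 8.322/13.716) = 0.52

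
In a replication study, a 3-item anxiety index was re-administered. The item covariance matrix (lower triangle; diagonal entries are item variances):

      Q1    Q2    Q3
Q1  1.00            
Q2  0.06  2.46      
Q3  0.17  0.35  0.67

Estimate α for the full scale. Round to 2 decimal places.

α = 0.33

ΣVar(i) = 1.00 + 2.46 + 0.67 = 4.13
Σ_{i<j} σ_ij = 0.58
total variance = 4.13 + 2 × 0.58 = 5.29
α = (k/(k−1))·(1 − ΣVar(i)/total variance) = (3/2)·(1 − 4.13/5.29) = 0.33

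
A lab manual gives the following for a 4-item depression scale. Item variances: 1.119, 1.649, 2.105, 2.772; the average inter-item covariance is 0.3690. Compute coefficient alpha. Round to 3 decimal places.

α = 0.489

ΣVar(i) = 1.119 + 1.649 + 2.105 + 2.772 = 7.645
Sum of the 6 distinct covariances = 6 × 0.3690 = 2.2140
σ²_T = ΣVar(i) + 2·Σcov = 7.645 + 2 × 2.2140 = 12.0730
α = (4/3)·(1 − 7.645/12.0730) = 0.489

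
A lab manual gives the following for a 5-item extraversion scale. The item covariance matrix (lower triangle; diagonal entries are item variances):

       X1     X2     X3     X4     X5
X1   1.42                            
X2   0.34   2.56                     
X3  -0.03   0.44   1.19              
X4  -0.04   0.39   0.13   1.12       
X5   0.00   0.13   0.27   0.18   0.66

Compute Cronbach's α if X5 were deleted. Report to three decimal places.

Remaining items: X1, X2, X3, X4 (k = 4).
ΣVar(i) = 1.42 + 2.56 + 1.19 + 1.12 = 6.29
σ²_T = 6.29 + 2 × 1.23 = 8.75
α (item deleted) = (4/3)·(1 − 6.29/8.75) = 0.375

Cronbach's α = 0.375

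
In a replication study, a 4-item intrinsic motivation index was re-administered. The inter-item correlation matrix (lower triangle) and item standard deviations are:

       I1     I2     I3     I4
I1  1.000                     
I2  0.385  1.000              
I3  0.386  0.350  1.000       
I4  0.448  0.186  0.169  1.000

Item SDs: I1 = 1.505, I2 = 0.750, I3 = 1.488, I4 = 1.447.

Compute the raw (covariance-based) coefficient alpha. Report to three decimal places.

α = 0.634

Σσ²ᵢ = 1.505² + 0.750² + 1.488² + 1.447² = 7.1355
Covariances σ_ij = r_ij · s_i · s_j:
  σ(I1,I2) = 0.385 × 1.505 × 0.750 = 0.4346
  σ(I1,I3) = 0.386 × 1.505 × 1.488 = 0.8644
  σ(I1,I4) = 0.448 × 1.505 × 1.447 = 0.9756
  σ(I2,I3) = 0.350 × 0.750 × 1.488 = 0.3906
  σ(I2,I4) = 0.186 × 0.750 × 1.447 = 0.2019
  σ(I3,I4) = 0.169 × 1.488 × 1.447 = 0.3639
σ²_T = Σσ²ᵢ + 2·Σσ_ij = 7.1355 + 2 × 3.2310 = 13.5975
α = (4/3)·(1 − 7.1355/13.5975) = 0.634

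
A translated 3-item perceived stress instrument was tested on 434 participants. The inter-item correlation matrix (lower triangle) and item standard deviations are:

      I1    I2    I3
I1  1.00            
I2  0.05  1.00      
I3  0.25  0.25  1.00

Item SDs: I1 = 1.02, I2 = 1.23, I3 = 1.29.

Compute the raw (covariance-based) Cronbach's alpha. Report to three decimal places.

Σσ²ᵢ = 1.02² + 1.23² + 1.29² = 4.2174
Covariances σ_ij = r_ij · s_i · s_j:
  σ(I1,I2) = 0.05 × 1.02 × 1.23 = 0.0627
  σ(I1,I3) = 0.25 × 1.02 × 1.29 = 0.3290
  σ(I2,I3) = 0.25 × 1.23 × 1.29 = 0.3967
σ²_T = Σσ²ᵢ + 2·Σσ_ij = 4.2174 + 2 × 0.7884 = 5.7942
α = (3/2)·(1 − 4.2174/5.7942) = 0.408

α = 0.408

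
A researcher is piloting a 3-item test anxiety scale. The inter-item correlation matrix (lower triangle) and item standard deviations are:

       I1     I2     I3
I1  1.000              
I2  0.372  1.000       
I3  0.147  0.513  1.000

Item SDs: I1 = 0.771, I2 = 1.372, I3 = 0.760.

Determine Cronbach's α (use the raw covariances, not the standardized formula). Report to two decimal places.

Σσ²ᵢ = 0.771² + 1.372² + 0.760² = 3.0544
Covariances σ_ij = r_ij · s_i · s_j:
  σ(I1,I2) = 0.372 × 0.771 × 1.372 = 0.3935
  σ(I1,I3) = 0.147 × 0.771 × 0.760 = 0.0861
  σ(I2,I3) = 0.513 × 1.372 × 0.760 = 0.5349
σ²_T = Σσ²ᵢ + 2·Σσ_ij = 3.0544 + 2 × 1.0145 = 5.0834
α = (3/2)·(1 − 3.0544/5.0834) = 0.60

α = 0.60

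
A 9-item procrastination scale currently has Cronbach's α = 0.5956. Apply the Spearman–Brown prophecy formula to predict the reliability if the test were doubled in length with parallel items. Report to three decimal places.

predicted reliability = 0.747

Length factor m = 2
α' = m·α / (1 + (m−1)·α)
   = 2 × 0.5956 / (1 + (2 − 1) × 0.5956)
   = 1.1912 / 1.5956 = 0.747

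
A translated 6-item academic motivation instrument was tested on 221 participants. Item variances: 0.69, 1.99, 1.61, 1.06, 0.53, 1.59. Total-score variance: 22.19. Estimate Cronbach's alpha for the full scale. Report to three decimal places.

ΣVar(i) = 0.69 + 1.99 + 1.61 + 1.06 + 0.53 + 1.59 = 7.47
α = (k/(k−1))·(1 − ΣVar(i)/σ²_T) = (6/5)·(1 − 7.47/22.19) = 0.796

Cronbach's alpha = 0.796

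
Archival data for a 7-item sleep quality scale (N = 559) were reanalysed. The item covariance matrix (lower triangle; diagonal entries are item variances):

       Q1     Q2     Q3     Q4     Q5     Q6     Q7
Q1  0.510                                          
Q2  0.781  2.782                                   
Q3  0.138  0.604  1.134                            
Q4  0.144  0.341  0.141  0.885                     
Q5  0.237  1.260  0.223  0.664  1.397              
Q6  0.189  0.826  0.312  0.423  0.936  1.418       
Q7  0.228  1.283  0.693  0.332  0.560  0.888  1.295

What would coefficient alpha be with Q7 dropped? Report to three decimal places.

α = 0.768

Remaining items: Q1, Q2, Q3, Q4, Q5, Q6 (k = 6).
Σσᵢ² = 0.510 + 2.782 + 1.134 + 0.885 + 1.397 + 1.418 = 8.126
σ²_T = 8.126 + 2 × 7.219 = 22.564
α (item deleted) = (6/5)·(1 − 8.126/22.564) = 0.768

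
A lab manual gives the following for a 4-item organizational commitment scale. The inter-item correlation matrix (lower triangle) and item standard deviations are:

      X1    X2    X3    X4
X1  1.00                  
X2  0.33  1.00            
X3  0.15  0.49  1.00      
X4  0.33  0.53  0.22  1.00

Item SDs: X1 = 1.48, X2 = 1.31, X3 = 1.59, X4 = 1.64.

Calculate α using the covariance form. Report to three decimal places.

Σσ²ᵢ = 1.48² + 1.31² + 1.59² + 1.64² = 9.1242
Covariances σ_ij = r_ij · s_i · s_j:
  σ(X1,X2) = 0.33 × 1.48 × 1.31 = 0.6398
  σ(X1,X3) = 0.15 × 1.48 × 1.59 = 0.3530
  σ(X1,X4) = 0.33 × 1.48 × 1.64 = 0.8010
  σ(X2,X3) = 0.49 × 1.31 × 1.59 = 1.0206
  σ(X2,X4) = 0.53 × 1.31 × 1.64 = 1.1387
  σ(X3,X4) = 0.22 × 1.59 × 1.64 = 0.5737
σ²_T = Σσ²ᵢ + 2·Σσ_ij = 9.1242 + 2 × 4.5268 = 18.1778
α = (4/3)·(1 − 9.1242/18.1778) = 0.664

α = 0.664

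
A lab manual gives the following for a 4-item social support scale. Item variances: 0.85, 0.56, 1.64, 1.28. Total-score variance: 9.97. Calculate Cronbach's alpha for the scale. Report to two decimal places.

α = 0.75

Σσ²ᵢ = 0.85 + 0.56 + 1.64 + 1.28 = 4.33
α = (k/(k−1))·(1 − Σσ²ᵢ/σ²_total) = (4/3)·(1 − 4.33/9.97) = 0.75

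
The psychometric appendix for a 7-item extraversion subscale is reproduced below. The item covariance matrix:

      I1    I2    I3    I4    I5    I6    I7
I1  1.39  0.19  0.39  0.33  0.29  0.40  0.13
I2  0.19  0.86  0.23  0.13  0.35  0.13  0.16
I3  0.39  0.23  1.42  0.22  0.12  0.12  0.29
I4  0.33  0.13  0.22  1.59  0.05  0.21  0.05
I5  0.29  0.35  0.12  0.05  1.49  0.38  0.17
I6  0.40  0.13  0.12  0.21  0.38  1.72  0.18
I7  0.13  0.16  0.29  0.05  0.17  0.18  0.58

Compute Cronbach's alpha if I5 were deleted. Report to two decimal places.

Cronbach's alpha = 0.55

Remaining items: I1, I2, I3, I4, I6, I7 (k = 6).
Σσ²ᵢ = 1.39 + 0.86 + 1.42 + 1.59 + 1.72 + 0.58 = 7.56
Var(T) = 7.56 + 2 × 3.16 = 13.88
α (item deleted) = (6/5)·(1 − 7.56/13.88) = 0.55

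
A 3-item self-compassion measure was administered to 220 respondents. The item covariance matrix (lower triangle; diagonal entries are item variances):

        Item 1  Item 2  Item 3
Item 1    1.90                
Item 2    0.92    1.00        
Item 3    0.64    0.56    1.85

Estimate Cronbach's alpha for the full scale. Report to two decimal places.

α = 0.71

sum of item variances = 1.90 + 1.00 + 1.85 = 4.75
Sum of the distinct covariances = 2.12
σ²_total = 4.75 + 2 × 2.12 = 8.99
α = (k/(k−1))·(1 − sum of item variances/σ²_total) = (3/2)·(1 − 4.75/8.99) = 0.71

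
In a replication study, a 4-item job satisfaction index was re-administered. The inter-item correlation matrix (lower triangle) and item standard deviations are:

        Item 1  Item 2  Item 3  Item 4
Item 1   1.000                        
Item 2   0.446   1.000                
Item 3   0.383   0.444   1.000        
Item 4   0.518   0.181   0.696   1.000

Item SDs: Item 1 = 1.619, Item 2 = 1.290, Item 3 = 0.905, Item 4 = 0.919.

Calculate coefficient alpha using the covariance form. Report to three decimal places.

Σσ²ᵢ = 1.619² + 1.290² + 0.905² + 0.919² = 5.9488
Covariances σ_ij = r_ij · s_i · s_j:
  σ(Item 1,Item 2) = 0.446 × 1.619 × 1.290 = 0.9315
  σ(Item 1,Item 3) = 0.383 × 1.619 × 0.905 = 0.5612
  σ(Item 1,Item 4) = 0.518 × 1.619 × 0.919 = 0.7707
  σ(Item 2,Item 3) = 0.444 × 1.290 × 0.905 = 0.5183
  σ(Item 2,Item 4) = 0.181 × 1.290 × 0.919 = 0.2146
  σ(Item 3,Item 4) = 0.696 × 0.905 × 0.919 = 0.5789
σ²_T = Σσ²ᵢ + 2·Σσ_ij = 5.9488 + 2 × 3.5752 = 13.0992
α = (4/3)·(1 − 5.9488/13.0992) = 0.728

α = 0.728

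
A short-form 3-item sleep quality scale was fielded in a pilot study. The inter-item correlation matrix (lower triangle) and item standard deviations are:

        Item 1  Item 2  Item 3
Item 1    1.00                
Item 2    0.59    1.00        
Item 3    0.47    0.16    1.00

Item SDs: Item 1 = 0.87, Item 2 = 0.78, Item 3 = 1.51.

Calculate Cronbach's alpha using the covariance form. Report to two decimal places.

Cronbach's alpha = 0.60

Σσ²ᵢ = 0.87² + 0.78² + 1.51² = 3.6454
Covariances σ_ij = r_ij · s_i · s_j:
  σ(Item 1,Item 2) = 0.59 × 0.87 × 0.78 = 0.4004
  σ(Item 1,Item 3) = 0.47 × 0.87 × 1.51 = 0.6174
  σ(Item 2,Item 3) = 0.16 × 0.78 × 1.51 = 0.1884
σ²_T = Σσ²ᵢ + 2·Σσ_ij = 3.6454 + 2 × 1.2062 = 6.0578
α = (3/2)·(1 − 3.6454/6.0578) = 0.60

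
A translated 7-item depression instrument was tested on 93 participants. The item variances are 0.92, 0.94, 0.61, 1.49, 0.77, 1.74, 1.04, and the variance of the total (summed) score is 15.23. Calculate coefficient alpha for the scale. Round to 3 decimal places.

coefficient alpha = 0.591

sum of item variances = 0.92 + 0.94 + 0.61 + 1.49 + 0.77 + 1.74 + 1.04 = 7.51
α = (k/(k−1))·(1 − sum of item variances/total variance) = (7/6)·(1 − 7.51/15.23) = 0.591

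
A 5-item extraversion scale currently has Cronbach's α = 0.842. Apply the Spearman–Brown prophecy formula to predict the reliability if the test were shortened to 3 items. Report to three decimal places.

predicted reliability = 0.762

Length factor m = 3/5 = 0.6000
α' = m·α / (1 − (1−m)·α)
   = 3/5 × 0.842 / (1 − (1 − 3/5) × 0.842)
   = 0.5052 / 0.6632 = 0.762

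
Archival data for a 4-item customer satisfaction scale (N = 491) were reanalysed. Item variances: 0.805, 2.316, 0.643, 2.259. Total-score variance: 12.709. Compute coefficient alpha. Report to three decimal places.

sum of item variances = 0.805 + 2.316 + 0.643 + 2.259 = 6.023
α = (k/(k−1))·(1 − sum of item variances/Var(T)) = (4/3)·(1 − 6.023/12.709) = 0.701

coefficient alpha = 0.701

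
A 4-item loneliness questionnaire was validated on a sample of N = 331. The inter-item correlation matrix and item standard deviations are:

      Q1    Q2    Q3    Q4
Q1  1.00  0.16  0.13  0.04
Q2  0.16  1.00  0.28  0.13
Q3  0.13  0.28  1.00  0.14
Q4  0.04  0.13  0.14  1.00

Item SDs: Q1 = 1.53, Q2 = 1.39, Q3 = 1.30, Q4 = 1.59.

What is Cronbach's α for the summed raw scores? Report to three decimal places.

Σσ²ᵢ = 1.53² + 1.39² + 1.30² + 1.59² = 8.4911
Covariances σ_ij = r_ij · s_i · s_j:
  σ(Q1,Q2) = 0.16 × 1.53 × 1.39 = 0.3403
  σ(Q1,Q3) = 0.13 × 1.53 × 1.30 = 0.2586
  σ(Q1,Q4) = 0.04 × 1.53 × 1.59 = 0.0973
  σ(Q2,Q3) = 0.28 × 1.39 × 1.30 = 0.5060
  σ(Q2,Q4) = 0.13 × 1.39 × 1.59 = 0.2873
  σ(Q3,Q4) = 0.14 × 1.30 × 1.59 = 0.2894
σ²_T = Σσ²ᵢ + 2·Σσ_ij = 8.4911 + 2 × 1.7789 = 12.0489
α = (4/3)·(1 − 8.4911/12.0489) = 0.394

Cronbach's α = 0.394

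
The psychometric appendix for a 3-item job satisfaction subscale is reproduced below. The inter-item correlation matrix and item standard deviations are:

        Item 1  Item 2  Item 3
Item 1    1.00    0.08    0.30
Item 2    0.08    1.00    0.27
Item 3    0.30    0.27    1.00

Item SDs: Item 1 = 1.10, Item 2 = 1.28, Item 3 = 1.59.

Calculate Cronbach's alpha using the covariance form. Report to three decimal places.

Cronbach's alpha = 0.459

Σσ²ᵢ = 1.10² + 1.28² + 1.59² = 5.3765
Covariances σ_ij = r_ij · s_i · s_j:
  σ(Item 1,Item 2) = 0.08 × 1.10 × 1.28 = 0.1126
  σ(Item 1,Item 3) = 0.30 × 1.10 × 1.59 = 0.5247
  σ(Item 2,Item 3) = 0.27 × 1.28 × 1.59 = 0.5495
σ²_T = Σσ²ᵢ + 2·Σσ_ij = 5.3765 + 2 × 1.1868 = 7.7501
α = (3/2)·(1 − 5.3765/7.7501) = 0.459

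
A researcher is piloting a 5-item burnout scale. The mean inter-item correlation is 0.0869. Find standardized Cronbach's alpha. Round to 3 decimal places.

Standardized α = k·r̄ / (1 + (k−1)·r̄) = 5 × 0.0869 / (1 + 4 × 0.0869)
  = 0.4345 / 1.3476 = 0.322

α = 0.322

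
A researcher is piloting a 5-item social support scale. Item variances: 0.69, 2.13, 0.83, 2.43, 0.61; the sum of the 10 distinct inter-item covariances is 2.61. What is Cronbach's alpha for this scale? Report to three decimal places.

sum of item variances = 0.69 + 2.13 + 0.83 + 2.43 + 0.61 = 6.69
Sum of distinct covariances = 2.61
σ²_total = sum of item variances + 2·Σcov = 6.69 + 2 × 2.61 = 11.91
α = (5/4)·(1 − 6.69/11.91) = 0.548

α = 0.548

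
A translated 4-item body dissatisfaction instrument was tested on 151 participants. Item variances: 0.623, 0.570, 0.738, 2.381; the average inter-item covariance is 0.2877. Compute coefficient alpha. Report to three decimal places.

coefficient alpha = 0.593

ΣVar(i) = 0.623 + 0.570 + 0.738 + 2.381 = 4.312
Sum of the 6 distinct covariances = 6 × 0.2877 = 1.7262
σ²_total = ΣVar(i) + 2·Σcov = 4.312 + 2 × 1.7262 = 7.7644
α = (4/3)·(1 − 4.312/7.7644) = 0.593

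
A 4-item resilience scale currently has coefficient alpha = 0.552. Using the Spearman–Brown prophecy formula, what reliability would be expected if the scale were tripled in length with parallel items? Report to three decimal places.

Length factor m = 3
α' = m·α / (1 + (m−1)·α)
   = 3 × 0.552 / (1 + (3 − 1) × 0.552)
   = 1.6560 / 2.1040 = 0.787

predicted reliability = 0.787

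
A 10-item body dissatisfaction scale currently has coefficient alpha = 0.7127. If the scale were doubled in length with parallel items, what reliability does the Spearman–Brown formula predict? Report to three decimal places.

Length factor m = 2
α' = m·α / (1 + (m−1)·α)
   = 2 × 0.7127 / (1 + (2 − 1) × 0.7127)
   = 1.4254 / 1.7127 = 0.832

predicted reliability = 0.832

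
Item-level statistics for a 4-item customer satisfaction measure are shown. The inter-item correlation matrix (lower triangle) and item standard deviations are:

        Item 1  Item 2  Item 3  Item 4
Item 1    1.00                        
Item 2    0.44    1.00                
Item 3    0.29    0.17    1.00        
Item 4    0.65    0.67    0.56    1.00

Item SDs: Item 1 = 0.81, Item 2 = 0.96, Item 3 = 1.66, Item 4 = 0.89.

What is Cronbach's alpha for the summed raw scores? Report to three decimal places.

Cronbach's alpha = 0.705

Σσ²ᵢ = 0.81² + 0.96² + 1.66² + 0.89² = 5.1254
Covariances σ_ij = r_ij · s_i · s_j:
  σ(Item 1,Item 2) = 0.44 × 0.81 × 0.96 = 0.3421
  σ(Item 1,Item 3) = 0.29 × 0.81 × 1.66 = 0.3899
  σ(Item 1,Item 4) = 0.65 × 0.81 × 0.89 = 0.4686
  σ(Item 2,Item 3) = 0.17 × 0.96 × 1.66 = 0.2709
  σ(Item 2,Item 4) = 0.67 × 0.96 × 0.89 = 0.5724
  σ(Item 3,Item 4) = 0.56 × 1.66 × 0.89 = 0.8273
σ²_T = Σσ²ᵢ + 2·Σσ_ij = 5.1254 + 2 × 2.8712 = 10.8678
α = (4/3)·(1 − 5.1254/10.8678) = 0.705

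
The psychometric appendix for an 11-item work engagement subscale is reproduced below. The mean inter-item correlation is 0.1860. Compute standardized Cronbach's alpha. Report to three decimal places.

standardized Cronbach's alpha = 0.715

Standardized α = k·r̄ / (1 + (k−1)·r̄) = 11 × 0.1860 / (1 + 10 × 0.1860)
  = 2.0460 / 2.8600 = 0.715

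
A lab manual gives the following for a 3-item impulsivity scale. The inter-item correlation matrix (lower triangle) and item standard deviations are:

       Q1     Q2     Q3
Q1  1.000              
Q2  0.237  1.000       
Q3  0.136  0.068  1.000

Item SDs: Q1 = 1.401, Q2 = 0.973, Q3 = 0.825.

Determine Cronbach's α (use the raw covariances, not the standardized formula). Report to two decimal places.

α = 0.34

Σσ²ᵢ = 1.401² + 0.973² + 0.825² = 3.5902
Covariances σ_ij = r_ij · s_i · s_j:
  σ(Q1,Q2) = 0.237 × 1.401 × 0.973 = 0.3231
  σ(Q1,Q3) = 0.136 × 1.401 × 0.825 = 0.1572
  σ(Q2,Q3) = 0.068 × 0.973 × 0.825 = 0.0546
σ²_T = Σσ²ᵢ + 2·Σσ_ij = 3.5902 + 2 × 0.5349 = 4.6600
α = (3/2)·(1 − 3.5902/4.6600) = 0.34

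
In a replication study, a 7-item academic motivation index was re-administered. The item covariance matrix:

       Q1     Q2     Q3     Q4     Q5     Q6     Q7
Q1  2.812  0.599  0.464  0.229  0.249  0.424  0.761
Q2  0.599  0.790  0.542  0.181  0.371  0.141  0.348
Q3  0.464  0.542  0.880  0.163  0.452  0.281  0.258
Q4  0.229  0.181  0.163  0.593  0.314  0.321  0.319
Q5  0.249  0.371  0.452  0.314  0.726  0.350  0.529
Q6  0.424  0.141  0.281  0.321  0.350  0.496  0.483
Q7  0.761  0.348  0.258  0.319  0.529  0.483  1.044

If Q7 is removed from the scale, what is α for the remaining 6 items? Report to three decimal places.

α = 0.741

Remaining items: Q1, Q2, Q3, Q4, Q5, Q6 (k = 6).
Σσ²ᵢ = 2.812 + 0.790 + 0.880 + 0.593 + 0.726 + 0.496 = 6.297
σ²_total = 6.297 + 2 × 5.081 = 16.459
α (item deleted) = (6/5)·(1 − 6.297/16.459) = 0.741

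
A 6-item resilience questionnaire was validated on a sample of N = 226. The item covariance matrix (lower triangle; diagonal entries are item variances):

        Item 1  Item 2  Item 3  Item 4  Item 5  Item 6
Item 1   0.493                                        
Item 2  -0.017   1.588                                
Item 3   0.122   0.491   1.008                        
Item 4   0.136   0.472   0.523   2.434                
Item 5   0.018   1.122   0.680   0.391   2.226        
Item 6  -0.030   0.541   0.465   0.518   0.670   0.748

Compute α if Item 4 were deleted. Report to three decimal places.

α = 0.716

Remaining items: Item 1, Item 2, Item 3, Item 5, Item 6 (k = 5).
sum of item variances = 0.493 + 1.588 + 1.008 + 2.226 + 0.748 = 6.063
σ²_T = 6.063 + 2 × 4.062 = 14.187
α (item deleted) = (5/4)·(1 − 6.063/14.187) = 0.716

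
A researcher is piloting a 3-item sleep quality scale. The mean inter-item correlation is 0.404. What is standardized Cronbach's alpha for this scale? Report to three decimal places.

standardized Cronbach's alpha = 0.670

Standardized α = k·r̄ / (1 + (k−1)·r̄) = 3 × 0.404 / (1 + 2 × 0.404)
  = 1.2120 / 1.8080 = 0.670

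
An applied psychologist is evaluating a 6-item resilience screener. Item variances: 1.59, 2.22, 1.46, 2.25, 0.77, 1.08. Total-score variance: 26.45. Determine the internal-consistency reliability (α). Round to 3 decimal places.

Σσ²ᵢ = 1.59 + 2.22 + 1.46 + 2.25 + 0.77 + 1.08 = 9.37
α = (k/(k−1))·(1 − Σσ²ᵢ/σ²_T) = (6/5)·(1 − 9.37/26.45) = 0.775

α = 0.775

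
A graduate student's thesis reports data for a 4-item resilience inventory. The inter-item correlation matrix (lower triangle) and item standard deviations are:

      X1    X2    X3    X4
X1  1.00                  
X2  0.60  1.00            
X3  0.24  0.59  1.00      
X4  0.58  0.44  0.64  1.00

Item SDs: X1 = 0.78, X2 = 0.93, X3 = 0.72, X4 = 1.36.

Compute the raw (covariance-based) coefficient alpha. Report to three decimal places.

Σσ²ᵢ = 0.78² + 0.93² + 0.72² + 1.36² = 3.8413
Covariances σ_ij = r_ij · s_i · s_j:
  σ(X1,X2) = 0.60 × 0.78 × 0.93 = 0.4352
  σ(X1,X3) = 0.24 × 0.78 × 0.72 = 0.1348
  σ(X1,X4) = 0.58 × 0.78 × 1.36 = 0.6153
  σ(X2,X3) = 0.59 × 0.93 × 0.72 = 0.3951
  σ(X2,X4) = 0.44 × 0.93 × 1.36 = 0.5565
  σ(X3,X4) = 0.64 × 0.72 × 1.36 = 0.6267
σ²_T = Σσ²ᵢ + 2·Σσ_ij = 3.8413 + 2 × 2.7636 = 9.3685
α = (4/3)·(1 − 3.8413/9.3685) = 0.787

α = 0.787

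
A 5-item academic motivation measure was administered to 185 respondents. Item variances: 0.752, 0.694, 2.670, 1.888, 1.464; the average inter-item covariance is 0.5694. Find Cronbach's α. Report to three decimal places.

α = 0.755

Σσ²ᵢ = 0.752 + 0.694 + 2.670 + 1.888 + 1.464 = 7.468
Sum of the 10 distinct covariances = 10 × 0.5694 = 5.6940
total variance = Σσ²ᵢ + 2·Σcov = 7.468 + 2 × 5.6940 = 18.8560
α = (5/4)·(1 − 7.468/18.8560) = 0.755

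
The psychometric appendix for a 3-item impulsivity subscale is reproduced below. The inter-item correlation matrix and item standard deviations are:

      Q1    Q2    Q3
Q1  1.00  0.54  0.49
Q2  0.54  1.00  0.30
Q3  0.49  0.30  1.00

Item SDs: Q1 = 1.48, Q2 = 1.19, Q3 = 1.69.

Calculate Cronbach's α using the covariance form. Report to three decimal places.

Σσ²ᵢ = 1.48² + 1.19² + 1.69² = 6.4626
Covariances σ_ij = r_ij · s_i · s_j:
  σ(Q1,Q2) = 0.54 × 1.48 × 1.19 = 0.9510
  σ(Q1,Q3) = 0.49 × 1.48 × 1.69 = 1.2256
  σ(Q2,Q3) = 0.30 × 1.19 × 1.69 = 0.6033
σ²_T = Σσ²ᵢ + 2·Σσ_ij = 6.4626 + 2 × 2.7799 = 12.0224
α = (3/2)·(1 − 6.4626/12.0224) = 0.694

Cronbach's α = 0.694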